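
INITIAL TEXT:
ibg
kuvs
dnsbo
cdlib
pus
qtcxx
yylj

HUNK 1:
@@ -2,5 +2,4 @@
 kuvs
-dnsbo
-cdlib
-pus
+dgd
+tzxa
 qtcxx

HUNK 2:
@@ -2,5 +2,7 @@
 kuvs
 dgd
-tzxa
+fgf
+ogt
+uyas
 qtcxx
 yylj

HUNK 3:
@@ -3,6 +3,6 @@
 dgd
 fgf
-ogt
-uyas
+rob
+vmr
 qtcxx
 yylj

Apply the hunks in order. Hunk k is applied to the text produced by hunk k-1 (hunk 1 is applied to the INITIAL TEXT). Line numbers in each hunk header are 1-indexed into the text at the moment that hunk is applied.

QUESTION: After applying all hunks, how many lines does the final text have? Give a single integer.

Answer: 8

Derivation:
Hunk 1: at line 2 remove [dnsbo,cdlib,pus] add [dgd,tzxa] -> 6 lines: ibg kuvs dgd tzxa qtcxx yylj
Hunk 2: at line 2 remove [tzxa] add [fgf,ogt,uyas] -> 8 lines: ibg kuvs dgd fgf ogt uyas qtcxx yylj
Hunk 3: at line 3 remove [ogt,uyas] add [rob,vmr] -> 8 lines: ibg kuvs dgd fgf rob vmr qtcxx yylj
Final line count: 8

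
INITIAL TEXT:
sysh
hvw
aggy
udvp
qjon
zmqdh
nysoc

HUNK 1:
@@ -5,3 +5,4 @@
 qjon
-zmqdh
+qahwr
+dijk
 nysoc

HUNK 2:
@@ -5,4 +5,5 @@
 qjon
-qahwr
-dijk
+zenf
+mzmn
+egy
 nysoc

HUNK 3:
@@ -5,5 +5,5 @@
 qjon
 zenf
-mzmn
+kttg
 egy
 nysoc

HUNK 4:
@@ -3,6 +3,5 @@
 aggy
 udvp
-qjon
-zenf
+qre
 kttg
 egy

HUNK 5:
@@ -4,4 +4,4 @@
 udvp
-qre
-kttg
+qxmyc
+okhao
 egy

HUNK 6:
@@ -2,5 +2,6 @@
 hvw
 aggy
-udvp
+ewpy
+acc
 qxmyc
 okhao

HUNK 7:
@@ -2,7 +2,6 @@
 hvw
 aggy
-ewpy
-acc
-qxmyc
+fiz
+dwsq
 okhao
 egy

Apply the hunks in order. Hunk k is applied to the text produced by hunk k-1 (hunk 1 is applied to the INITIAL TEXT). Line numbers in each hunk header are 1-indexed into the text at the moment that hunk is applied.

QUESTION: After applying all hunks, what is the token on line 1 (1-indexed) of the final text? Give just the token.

Hunk 1: at line 5 remove [zmqdh] add [qahwr,dijk] -> 8 lines: sysh hvw aggy udvp qjon qahwr dijk nysoc
Hunk 2: at line 5 remove [qahwr,dijk] add [zenf,mzmn,egy] -> 9 lines: sysh hvw aggy udvp qjon zenf mzmn egy nysoc
Hunk 3: at line 5 remove [mzmn] add [kttg] -> 9 lines: sysh hvw aggy udvp qjon zenf kttg egy nysoc
Hunk 4: at line 3 remove [qjon,zenf] add [qre] -> 8 lines: sysh hvw aggy udvp qre kttg egy nysoc
Hunk 5: at line 4 remove [qre,kttg] add [qxmyc,okhao] -> 8 lines: sysh hvw aggy udvp qxmyc okhao egy nysoc
Hunk 6: at line 2 remove [udvp] add [ewpy,acc] -> 9 lines: sysh hvw aggy ewpy acc qxmyc okhao egy nysoc
Hunk 7: at line 2 remove [ewpy,acc,qxmyc] add [fiz,dwsq] -> 8 lines: sysh hvw aggy fiz dwsq okhao egy nysoc
Final line 1: sysh

Answer: sysh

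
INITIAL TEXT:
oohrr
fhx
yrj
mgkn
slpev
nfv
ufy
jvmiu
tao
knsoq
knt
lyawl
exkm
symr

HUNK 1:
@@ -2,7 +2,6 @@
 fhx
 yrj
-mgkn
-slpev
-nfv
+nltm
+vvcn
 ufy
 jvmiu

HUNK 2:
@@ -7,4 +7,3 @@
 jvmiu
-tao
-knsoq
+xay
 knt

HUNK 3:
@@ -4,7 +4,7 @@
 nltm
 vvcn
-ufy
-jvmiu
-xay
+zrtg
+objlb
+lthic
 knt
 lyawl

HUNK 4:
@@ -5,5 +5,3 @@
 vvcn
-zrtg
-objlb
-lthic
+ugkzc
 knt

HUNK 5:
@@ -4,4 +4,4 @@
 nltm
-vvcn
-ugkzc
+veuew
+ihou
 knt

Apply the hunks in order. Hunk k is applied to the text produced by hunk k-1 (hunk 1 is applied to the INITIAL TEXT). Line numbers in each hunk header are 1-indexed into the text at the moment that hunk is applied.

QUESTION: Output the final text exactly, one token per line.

Hunk 1: at line 2 remove [mgkn,slpev,nfv] add [nltm,vvcn] -> 13 lines: oohrr fhx yrj nltm vvcn ufy jvmiu tao knsoq knt lyawl exkm symr
Hunk 2: at line 7 remove [tao,knsoq] add [xay] -> 12 lines: oohrr fhx yrj nltm vvcn ufy jvmiu xay knt lyawl exkm symr
Hunk 3: at line 4 remove [ufy,jvmiu,xay] add [zrtg,objlb,lthic] -> 12 lines: oohrr fhx yrj nltm vvcn zrtg objlb lthic knt lyawl exkm symr
Hunk 4: at line 5 remove [zrtg,objlb,lthic] add [ugkzc] -> 10 lines: oohrr fhx yrj nltm vvcn ugkzc knt lyawl exkm symr
Hunk 5: at line 4 remove [vvcn,ugkzc] add [veuew,ihou] -> 10 lines: oohrr fhx yrj nltm veuew ihou knt lyawl exkm symr

Answer: oohrr
fhx
yrj
nltm
veuew
ihou
knt
lyawl
exkm
symr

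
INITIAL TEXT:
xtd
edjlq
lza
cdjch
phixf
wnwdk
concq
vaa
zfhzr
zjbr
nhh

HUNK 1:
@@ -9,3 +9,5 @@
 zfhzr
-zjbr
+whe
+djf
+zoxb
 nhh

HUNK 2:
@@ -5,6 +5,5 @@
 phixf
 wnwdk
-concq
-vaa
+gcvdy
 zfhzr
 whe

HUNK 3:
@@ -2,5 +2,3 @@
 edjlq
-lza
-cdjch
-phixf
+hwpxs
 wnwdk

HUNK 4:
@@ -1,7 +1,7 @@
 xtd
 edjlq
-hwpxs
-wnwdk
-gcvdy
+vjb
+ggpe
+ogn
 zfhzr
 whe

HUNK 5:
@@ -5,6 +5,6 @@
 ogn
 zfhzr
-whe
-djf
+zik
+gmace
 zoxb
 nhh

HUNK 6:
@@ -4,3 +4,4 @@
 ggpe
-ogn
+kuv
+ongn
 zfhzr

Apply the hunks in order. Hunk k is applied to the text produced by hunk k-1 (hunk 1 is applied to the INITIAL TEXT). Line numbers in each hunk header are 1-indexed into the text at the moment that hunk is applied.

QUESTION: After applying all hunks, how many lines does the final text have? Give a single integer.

Hunk 1: at line 9 remove [zjbr] add [whe,djf,zoxb] -> 13 lines: xtd edjlq lza cdjch phixf wnwdk concq vaa zfhzr whe djf zoxb nhh
Hunk 2: at line 5 remove [concq,vaa] add [gcvdy] -> 12 lines: xtd edjlq lza cdjch phixf wnwdk gcvdy zfhzr whe djf zoxb nhh
Hunk 3: at line 2 remove [lza,cdjch,phixf] add [hwpxs] -> 10 lines: xtd edjlq hwpxs wnwdk gcvdy zfhzr whe djf zoxb nhh
Hunk 4: at line 1 remove [hwpxs,wnwdk,gcvdy] add [vjb,ggpe,ogn] -> 10 lines: xtd edjlq vjb ggpe ogn zfhzr whe djf zoxb nhh
Hunk 5: at line 5 remove [whe,djf] add [zik,gmace] -> 10 lines: xtd edjlq vjb ggpe ogn zfhzr zik gmace zoxb nhh
Hunk 6: at line 4 remove [ogn] add [kuv,ongn] -> 11 lines: xtd edjlq vjb ggpe kuv ongn zfhzr zik gmace zoxb nhh
Final line count: 11

Answer: 11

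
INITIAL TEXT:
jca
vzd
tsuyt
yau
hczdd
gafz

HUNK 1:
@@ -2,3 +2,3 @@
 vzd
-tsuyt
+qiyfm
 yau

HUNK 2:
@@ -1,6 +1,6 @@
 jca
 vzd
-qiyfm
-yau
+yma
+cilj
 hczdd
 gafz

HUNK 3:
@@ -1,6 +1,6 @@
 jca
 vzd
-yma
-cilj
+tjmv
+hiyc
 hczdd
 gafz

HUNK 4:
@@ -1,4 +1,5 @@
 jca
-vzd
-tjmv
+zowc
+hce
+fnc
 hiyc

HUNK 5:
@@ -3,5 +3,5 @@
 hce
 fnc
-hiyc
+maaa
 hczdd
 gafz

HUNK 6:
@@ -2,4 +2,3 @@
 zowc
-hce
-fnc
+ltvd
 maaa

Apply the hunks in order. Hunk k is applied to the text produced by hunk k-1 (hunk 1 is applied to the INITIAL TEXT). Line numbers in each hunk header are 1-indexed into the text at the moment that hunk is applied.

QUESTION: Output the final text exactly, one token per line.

Hunk 1: at line 2 remove [tsuyt] add [qiyfm] -> 6 lines: jca vzd qiyfm yau hczdd gafz
Hunk 2: at line 1 remove [qiyfm,yau] add [yma,cilj] -> 6 lines: jca vzd yma cilj hczdd gafz
Hunk 3: at line 1 remove [yma,cilj] add [tjmv,hiyc] -> 6 lines: jca vzd tjmv hiyc hczdd gafz
Hunk 4: at line 1 remove [vzd,tjmv] add [zowc,hce,fnc] -> 7 lines: jca zowc hce fnc hiyc hczdd gafz
Hunk 5: at line 3 remove [hiyc] add [maaa] -> 7 lines: jca zowc hce fnc maaa hczdd gafz
Hunk 6: at line 2 remove [hce,fnc] add [ltvd] -> 6 lines: jca zowc ltvd maaa hczdd gafz

Answer: jca
zowc
ltvd
maaa
hczdd
gafz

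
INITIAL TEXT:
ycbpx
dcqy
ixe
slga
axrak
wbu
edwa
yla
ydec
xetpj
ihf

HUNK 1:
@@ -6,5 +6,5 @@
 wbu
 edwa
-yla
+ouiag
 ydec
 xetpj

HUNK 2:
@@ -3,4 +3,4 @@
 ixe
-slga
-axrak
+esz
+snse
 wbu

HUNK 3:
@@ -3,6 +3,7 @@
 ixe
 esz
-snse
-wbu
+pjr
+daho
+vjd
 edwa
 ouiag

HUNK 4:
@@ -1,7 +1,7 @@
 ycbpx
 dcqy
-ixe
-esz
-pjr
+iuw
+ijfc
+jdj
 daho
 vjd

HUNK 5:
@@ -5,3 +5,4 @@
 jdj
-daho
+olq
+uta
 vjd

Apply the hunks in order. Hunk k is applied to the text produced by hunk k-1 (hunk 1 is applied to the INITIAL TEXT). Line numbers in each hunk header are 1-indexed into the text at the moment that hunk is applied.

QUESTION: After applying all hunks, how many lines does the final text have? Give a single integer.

Answer: 13

Derivation:
Hunk 1: at line 6 remove [yla] add [ouiag] -> 11 lines: ycbpx dcqy ixe slga axrak wbu edwa ouiag ydec xetpj ihf
Hunk 2: at line 3 remove [slga,axrak] add [esz,snse] -> 11 lines: ycbpx dcqy ixe esz snse wbu edwa ouiag ydec xetpj ihf
Hunk 3: at line 3 remove [snse,wbu] add [pjr,daho,vjd] -> 12 lines: ycbpx dcqy ixe esz pjr daho vjd edwa ouiag ydec xetpj ihf
Hunk 4: at line 1 remove [ixe,esz,pjr] add [iuw,ijfc,jdj] -> 12 lines: ycbpx dcqy iuw ijfc jdj daho vjd edwa ouiag ydec xetpj ihf
Hunk 5: at line 5 remove [daho] add [olq,uta] -> 13 lines: ycbpx dcqy iuw ijfc jdj olq uta vjd edwa ouiag ydec xetpj ihf
Final line count: 13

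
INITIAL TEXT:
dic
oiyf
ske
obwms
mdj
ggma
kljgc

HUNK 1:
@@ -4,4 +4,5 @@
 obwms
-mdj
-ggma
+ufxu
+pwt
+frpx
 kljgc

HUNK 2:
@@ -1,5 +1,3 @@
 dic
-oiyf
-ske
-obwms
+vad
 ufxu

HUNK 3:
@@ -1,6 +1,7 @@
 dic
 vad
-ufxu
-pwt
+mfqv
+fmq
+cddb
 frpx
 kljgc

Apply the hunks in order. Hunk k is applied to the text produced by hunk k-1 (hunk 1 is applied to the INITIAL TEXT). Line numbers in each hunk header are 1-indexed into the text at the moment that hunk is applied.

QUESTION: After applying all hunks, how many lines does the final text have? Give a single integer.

Answer: 7

Derivation:
Hunk 1: at line 4 remove [mdj,ggma] add [ufxu,pwt,frpx] -> 8 lines: dic oiyf ske obwms ufxu pwt frpx kljgc
Hunk 2: at line 1 remove [oiyf,ske,obwms] add [vad] -> 6 lines: dic vad ufxu pwt frpx kljgc
Hunk 3: at line 1 remove [ufxu,pwt] add [mfqv,fmq,cddb] -> 7 lines: dic vad mfqv fmq cddb frpx kljgc
Final line count: 7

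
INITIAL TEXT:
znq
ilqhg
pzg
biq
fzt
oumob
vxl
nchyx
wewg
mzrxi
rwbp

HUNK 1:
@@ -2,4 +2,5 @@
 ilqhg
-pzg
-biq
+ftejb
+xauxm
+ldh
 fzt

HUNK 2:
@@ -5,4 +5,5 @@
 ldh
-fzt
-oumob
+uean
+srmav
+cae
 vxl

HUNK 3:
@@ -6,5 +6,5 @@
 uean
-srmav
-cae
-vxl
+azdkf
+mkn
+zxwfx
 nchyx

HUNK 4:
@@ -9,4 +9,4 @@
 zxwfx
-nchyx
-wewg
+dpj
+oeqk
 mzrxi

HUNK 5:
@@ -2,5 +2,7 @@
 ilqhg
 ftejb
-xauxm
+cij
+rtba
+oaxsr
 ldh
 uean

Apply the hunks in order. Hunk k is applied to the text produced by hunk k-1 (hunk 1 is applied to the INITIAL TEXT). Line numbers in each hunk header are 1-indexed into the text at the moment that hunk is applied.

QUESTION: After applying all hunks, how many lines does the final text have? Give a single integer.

Hunk 1: at line 2 remove [pzg,biq] add [ftejb,xauxm,ldh] -> 12 lines: znq ilqhg ftejb xauxm ldh fzt oumob vxl nchyx wewg mzrxi rwbp
Hunk 2: at line 5 remove [fzt,oumob] add [uean,srmav,cae] -> 13 lines: znq ilqhg ftejb xauxm ldh uean srmav cae vxl nchyx wewg mzrxi rwbp
Hunk 3: at line 6 remove [srmav,cae,vxl] add [azdkf,mkn,zxwfx] -> 13 lines: znq ilqhg ftejb xauxm ldh uean azdkf mkn zxwfx nchyx wewg mzrxi rwbp
Hunk 4: at line 9 remove [nchyx,wewg] add [dpj,oeqk] -> 13 lines: znq ilqhg ftejb xauxm ldh uean azdkf mkn zxwfx dpj oeqk mzrxi rwbp
Hunk 5: at line 2 remove [xauxm] add [cij,rtba,oaxsr] -> 15 lines: znq ilqhg ftejb cij rtba oaxsr ldh uean azdkf mkn zxwfx dpj oeqk mzrxi rwbp
Final line count: 15

Answer: 15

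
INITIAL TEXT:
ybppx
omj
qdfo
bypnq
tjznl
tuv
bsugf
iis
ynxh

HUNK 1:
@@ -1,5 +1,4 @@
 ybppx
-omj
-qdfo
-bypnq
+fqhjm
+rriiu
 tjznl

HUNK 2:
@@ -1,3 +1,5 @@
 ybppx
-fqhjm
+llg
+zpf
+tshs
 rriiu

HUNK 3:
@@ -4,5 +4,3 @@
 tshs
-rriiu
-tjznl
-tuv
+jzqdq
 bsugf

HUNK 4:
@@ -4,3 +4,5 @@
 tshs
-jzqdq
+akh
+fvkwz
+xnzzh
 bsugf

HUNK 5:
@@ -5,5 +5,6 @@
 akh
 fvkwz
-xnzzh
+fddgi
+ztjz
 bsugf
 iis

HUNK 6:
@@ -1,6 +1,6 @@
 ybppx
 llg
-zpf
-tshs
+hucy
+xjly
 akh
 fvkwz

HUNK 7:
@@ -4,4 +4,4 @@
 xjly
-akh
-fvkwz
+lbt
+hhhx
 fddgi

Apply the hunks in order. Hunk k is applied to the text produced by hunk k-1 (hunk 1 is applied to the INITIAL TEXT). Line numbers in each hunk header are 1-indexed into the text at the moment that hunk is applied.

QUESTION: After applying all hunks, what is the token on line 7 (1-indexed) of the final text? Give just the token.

Hunk 1: at line 1 remove [omj,qdfo,bypnq] add [fqhjm,rriiu] -> 8 lines: ybppx fqhjm rriiu tjznl tuv bsugf iis ynxh
Hunk 2: at line 1 remove [fqhjm] add [llg,zpf,tshs] -> 10 lines: ybppx llg zpf tshs rriiu tjznl tuv bsugf iis ynxh
Hunk 3: at line 4 remove [rriiu,tjznl,tuv] add [jzqdq] -> 8 lines: ybppx llg zpf tshs jzqdq bsugf iis ynxh
Hunk 4: at line 4 remove [jzqdq] add [akh,fvkwz,xnzzh] -> 10 lines: ybppx llg zpf tshs akh fvkwz xnzzh bsugf iis ynxh
Hunk 5: at line 5 remove [xnzzh] add [fddgi,ztjz] -> 11 lines: ybppx llg zpf tshs akh fvkwz fddgi ztjz bsugf iis ynxh
Hunk 6: at line 1 remove [zpf,tshs] add [hucy,xjly] -> 11 lines: ybppx llg hucy xjly akh fvkwz fddgi ztjz bsugf iis ynxh
Hunk 7: at line 4 remove [akh,fvkwz] add [lbt,hhhx] -> 11 lines: ybppx llg hucy xjly lbt hhhx fddgi ztjz bsugf iis ynxh
Final line 7: fddgi

Answer: fddgi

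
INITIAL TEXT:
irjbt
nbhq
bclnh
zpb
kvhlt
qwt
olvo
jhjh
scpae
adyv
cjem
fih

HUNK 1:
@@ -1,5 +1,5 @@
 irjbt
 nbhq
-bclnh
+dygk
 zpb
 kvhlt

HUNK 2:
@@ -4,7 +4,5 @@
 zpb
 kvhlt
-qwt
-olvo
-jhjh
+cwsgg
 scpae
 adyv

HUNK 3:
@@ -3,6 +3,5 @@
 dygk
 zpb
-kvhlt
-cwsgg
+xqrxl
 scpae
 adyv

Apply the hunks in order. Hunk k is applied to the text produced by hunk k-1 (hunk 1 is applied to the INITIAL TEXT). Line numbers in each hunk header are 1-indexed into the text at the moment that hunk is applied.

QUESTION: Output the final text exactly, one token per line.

Answer: irjbt
nbhq
dygk
zpb
xqrxl
scpae
adyv
cjem
fih

Derivation:
Hunk 1: at line 1 remove [bclnh] add [dygk] -> 12 lines: irjbt nbhq dygk zpb kvhlt qwt olvo jhjh scpae adyv cjem fih
Hunk 2: at line 4 remove [qwt,olvo,jhjh] add [cwsgg] -> 10 lines: irjbt nbhq dygk zpb kvhlt cwsgg scpae adyv cjem fih
Hunk 3: at line 3 remove [kvhlt,cwsgg] add [xqrxl] -> 9 lines: irjbt nbhq dygk zpb xqrxl scpae adyv cjem fih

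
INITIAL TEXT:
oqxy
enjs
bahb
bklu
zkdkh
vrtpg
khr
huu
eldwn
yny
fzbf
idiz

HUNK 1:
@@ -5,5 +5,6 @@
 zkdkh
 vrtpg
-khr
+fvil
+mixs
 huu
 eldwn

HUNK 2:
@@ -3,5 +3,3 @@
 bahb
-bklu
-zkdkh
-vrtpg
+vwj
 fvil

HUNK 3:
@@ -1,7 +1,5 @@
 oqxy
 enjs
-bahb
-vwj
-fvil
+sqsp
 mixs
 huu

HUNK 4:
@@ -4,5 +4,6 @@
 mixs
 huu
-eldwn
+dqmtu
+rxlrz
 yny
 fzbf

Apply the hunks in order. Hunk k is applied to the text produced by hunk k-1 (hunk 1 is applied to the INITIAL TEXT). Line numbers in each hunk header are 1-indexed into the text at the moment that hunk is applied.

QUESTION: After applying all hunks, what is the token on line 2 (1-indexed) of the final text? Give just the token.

Hunk 1: at line 5 remove [khr] add [fvil,mixs] -> 13 lines: oqxy enjs bahb bklu zkdkh vrtpg fvil mixs huu eldwn yny fzbf idiz
Hunk 2: at line 3 remove [bklu,zkdkh,vrtpg] add [vwj] -> 11 lines: oqxy enjs bahb vwj fvil mixs huu eldwn yny fzbf idiz
Hunk 3: at line 1 remove [bahb,vwj,fvil] add [sqsp] -> 9 lines: oqxy enjs sqsp mixs huu eldwn yny fzbf idiz
Hunk 4: at line 4 remove [eldwn] add [dqmtu,rxlrz] -> 10 lines: oqxy enjs sqsp mixs huu dqmtu rxlrz yny fzbf idiz
Final line 2: enjs

Answer: enjs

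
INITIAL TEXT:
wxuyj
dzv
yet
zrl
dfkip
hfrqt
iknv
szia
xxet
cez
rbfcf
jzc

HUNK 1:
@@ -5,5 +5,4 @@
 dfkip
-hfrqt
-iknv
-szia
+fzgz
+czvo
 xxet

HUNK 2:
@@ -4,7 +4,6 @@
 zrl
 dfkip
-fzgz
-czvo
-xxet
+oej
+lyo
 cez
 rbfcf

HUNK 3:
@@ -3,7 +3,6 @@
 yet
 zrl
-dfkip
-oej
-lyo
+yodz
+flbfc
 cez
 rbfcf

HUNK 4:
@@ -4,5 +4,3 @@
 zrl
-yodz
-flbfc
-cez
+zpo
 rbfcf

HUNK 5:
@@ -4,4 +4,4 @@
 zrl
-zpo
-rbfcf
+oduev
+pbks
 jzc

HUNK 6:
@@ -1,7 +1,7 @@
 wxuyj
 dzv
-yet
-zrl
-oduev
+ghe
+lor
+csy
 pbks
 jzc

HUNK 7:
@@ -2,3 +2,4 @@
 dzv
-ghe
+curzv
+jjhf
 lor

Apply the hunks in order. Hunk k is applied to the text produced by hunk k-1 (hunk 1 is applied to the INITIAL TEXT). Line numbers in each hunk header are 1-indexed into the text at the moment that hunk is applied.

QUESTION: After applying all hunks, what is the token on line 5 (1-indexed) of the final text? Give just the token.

Hunk 1: at line 5 remove [hfrqt,iknv,szia] add [fzgz,czvo] -> 11 lines: wxuyj dzv yet zrl dfkip fzgz czvo xxet cez rbfcf jzc
Hunk 2: at line 4 remove [fzgz,czvo,xxet] add [oej,lyo] -> 10 lines: wxuyj dzv yet zrl dfkip oej lyo cez rbfcf jzc
Hunk 3: at line 3 remove [dfkip,oej,lyo] add [yodz,flbfc] -> 9 lines: wxuyj dzv yet zrl yodz flbfc cez rbfcf jzc
Hunk 4: at line 4 remove [yodz,flbfc,cez] add [zpo] -> 7 lines: wxuyj dzv yet zrl zpo rbfcf jzc
Hunk 5: at line 4 remove [zpo,rbfcf] add [oduev,pbks] -> 7 lines: wxuyj dzv yet zrl oduev pbks jzc
Hunk 6: at line 1 remove [yet,zrl,oduev] add [ghe,lor,csy] -> 7 lines: wxuyj dzv ghe lor csy pbks jzc
Hunk 7: at line 2 remove [ghe] add [curzv,jjhf] -> 8 lines: wxuyj dzv curzv jjhf lor csy pbks jzc
Final line 5: lor

Answer: lor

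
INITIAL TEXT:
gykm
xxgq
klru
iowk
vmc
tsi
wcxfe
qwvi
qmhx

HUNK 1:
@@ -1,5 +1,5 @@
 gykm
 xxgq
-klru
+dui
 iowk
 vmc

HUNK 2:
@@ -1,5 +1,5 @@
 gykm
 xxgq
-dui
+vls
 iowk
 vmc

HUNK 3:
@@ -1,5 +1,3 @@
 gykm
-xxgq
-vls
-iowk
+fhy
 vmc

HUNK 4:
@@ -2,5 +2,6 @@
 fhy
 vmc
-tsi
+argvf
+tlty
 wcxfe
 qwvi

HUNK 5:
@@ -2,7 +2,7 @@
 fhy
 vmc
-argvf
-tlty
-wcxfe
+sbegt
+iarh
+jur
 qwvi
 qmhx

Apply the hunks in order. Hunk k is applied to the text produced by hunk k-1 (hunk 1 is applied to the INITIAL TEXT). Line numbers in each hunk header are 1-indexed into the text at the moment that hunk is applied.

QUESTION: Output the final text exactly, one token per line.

Hunk 1: at line 1 remove [klru] add [dui] -> 9 lines: gykm xxgq dui iowk vmc tsi wcxfe qwvi qmhx
Hunk 2: at line 1 remove [dui] add [vls] -> 9 lines: gykm xxgq vls iowk vmc tsi wcxfe qwvi qmhx
Hunk 3: at line 1 remove [xxgq,vls,iowk] add [fhy] -> 7 lines: gykm fhy vmc tsi wcxfe qwvi qmhx
Hunk 4: at line 2 remove [tsi] add [argvf,tlty] -> 8 lines: gykm fhy vmc argvf tlty wcxfe qwvi qmhx
Hunk 5: at line 2 remove [argvf,tlty,wcxfe] add [sbegt,iarh,jur] -> 8 lines: gykm fhy vmc sbegt iarh jur qwvi qmhx

Answer: gykm
fhy
vmc
sbegt
iarh
jur
qwvi
qmhx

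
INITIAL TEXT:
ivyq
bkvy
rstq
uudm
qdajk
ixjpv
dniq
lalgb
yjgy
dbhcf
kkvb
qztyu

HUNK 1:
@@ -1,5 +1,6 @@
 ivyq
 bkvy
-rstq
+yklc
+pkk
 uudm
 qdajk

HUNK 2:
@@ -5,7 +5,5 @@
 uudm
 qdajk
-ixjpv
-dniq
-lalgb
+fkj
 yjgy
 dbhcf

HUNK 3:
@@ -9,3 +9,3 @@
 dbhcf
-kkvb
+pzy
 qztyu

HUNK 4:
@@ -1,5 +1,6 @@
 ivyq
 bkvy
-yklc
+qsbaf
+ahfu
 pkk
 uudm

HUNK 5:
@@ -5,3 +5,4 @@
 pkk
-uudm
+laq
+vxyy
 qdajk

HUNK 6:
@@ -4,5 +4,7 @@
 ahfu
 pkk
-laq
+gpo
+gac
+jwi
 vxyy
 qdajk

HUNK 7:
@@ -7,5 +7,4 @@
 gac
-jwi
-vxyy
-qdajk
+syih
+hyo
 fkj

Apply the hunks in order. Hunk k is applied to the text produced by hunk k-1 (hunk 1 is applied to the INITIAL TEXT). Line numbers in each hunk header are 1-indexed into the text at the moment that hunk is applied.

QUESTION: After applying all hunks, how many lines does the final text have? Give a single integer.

Answer: 14

Derivation:
Hunk 1: at line 1 remove [rstq] add [yklc,pkk] -> 13 lines: ivyq bkvy yklc pkk uudm qdajk ixjpv dniq lalgb yjgy dbhcf kkvb qztyu
Hunk 2: at line 5 remove [ixjpv,dniq,lalgb] add [fkj] -> 11 lines: ivyq bkvy yklc pkk uudm qdajk fkj yjgy dbhcf kkvb qztyu
Hunk 3: at line 9 remove [kkvb] add [pzy] -> 11 lines: ivyq bkvy yklc pkk uudm qdajk fkj yjgy dbhcf pzy qztyu
Hunk 4: at line 1 remove [yklc] add [qsbaf,ahfu] -> 12 lines: ivyq bkvy qsbaf ahfu pkk uudm qdajk fkj yjgy dbhcf pzy qztyu
Hunk 5: at line 5 remove [uudm] add [laq,vxyy] -> 13 lines: ivyq bkvy qsbaf ahfu pkk laq vxyy qdajk fkj yjgy dbhcf pzy qztyu
Hunk 6: at line 4 remove [laq] add [gpo,gac,jwi] -> 15 lines: ivyq bkvy qsbaf ahfu pkk gpo gac jwi vxyy qdajk fkj yjgy dbhcf pzy qztyu
Hunk 7: at line 7 remove [jwi,vxyy,qdajk] add [syih,hyo] -> 14 lines: ivyq bkvy qsbaf ahfu pkk gpo gac syih hyo fkj yjgy dbhcf pzy qztyu
Final line count: 14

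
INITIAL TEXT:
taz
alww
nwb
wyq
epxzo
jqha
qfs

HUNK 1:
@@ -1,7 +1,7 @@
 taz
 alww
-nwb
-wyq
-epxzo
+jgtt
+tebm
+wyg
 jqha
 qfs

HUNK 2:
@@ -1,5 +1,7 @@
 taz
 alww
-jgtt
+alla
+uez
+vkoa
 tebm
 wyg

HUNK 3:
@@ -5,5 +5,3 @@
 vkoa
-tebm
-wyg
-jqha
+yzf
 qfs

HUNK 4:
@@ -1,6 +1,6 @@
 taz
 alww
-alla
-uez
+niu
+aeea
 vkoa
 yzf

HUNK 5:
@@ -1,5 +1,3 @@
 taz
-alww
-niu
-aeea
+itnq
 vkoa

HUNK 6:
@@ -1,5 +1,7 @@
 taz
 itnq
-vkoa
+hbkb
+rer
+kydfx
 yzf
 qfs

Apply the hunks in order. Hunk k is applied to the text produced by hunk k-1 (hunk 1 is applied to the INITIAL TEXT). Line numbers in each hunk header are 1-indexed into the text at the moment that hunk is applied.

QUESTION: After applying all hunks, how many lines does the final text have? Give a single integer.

Answer: 7

Derivation:
Hunk 1: at line 1 remove [nwb,wyq,epxzo] add [jgtt,tebm,wyg] -> 7 lines: taz alww jgtt tebm wyg jqha qfs
Hunk 2: at line 1 remove [jgtt] add [alla,uez,vkoa] -> 9 lines: taz alww alla uez vkoa tebm wyg jqha qfs
Hunk 3: at line 5 remove [tebm,wyg,jqha] add [yzf] -> 7 lines: taz alww alla uez vkoa yzf qfs
Hunk 4: at line 1 remove [alla,uez] add [niu,aeea] -> 7 lines: taz alww niu aeea vkoa yzf qfs
Hunk 5: at line 1 remove [alww,niu,aeea] add [itnq] -> 5 lines: taz itnq vkoa yzf qfs
Hunk 6: at line 1 remove [vkoa] add [hbkb,rer,kydfx] -> 7 lines: taz itnq hbkb rer kydfx yzf qfs
Final line count: 7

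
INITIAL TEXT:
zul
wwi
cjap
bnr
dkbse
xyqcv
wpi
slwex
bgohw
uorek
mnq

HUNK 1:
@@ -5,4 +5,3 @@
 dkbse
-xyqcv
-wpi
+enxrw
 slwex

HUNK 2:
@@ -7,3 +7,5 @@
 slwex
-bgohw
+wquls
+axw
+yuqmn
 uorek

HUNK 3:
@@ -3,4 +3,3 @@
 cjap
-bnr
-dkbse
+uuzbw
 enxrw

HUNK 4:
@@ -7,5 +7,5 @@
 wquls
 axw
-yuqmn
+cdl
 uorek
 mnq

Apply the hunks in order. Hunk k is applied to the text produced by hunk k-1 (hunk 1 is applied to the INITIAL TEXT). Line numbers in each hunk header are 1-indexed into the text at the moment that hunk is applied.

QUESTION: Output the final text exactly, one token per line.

Hunk 1: at line 5 remove [xyqcv,wpi] add [enxrw] -> 10 lines: zul wwi cjap bnr dkbse enxrw slwex bgohw uorek mnq
Hunk 2: at line 7 remove [bgohw] add [wquls,axw,yuqmn] -> 12 lines: zul wwi cjap bnr dkbse enxrw slwex wquls axw yuqmn uorek mnq
Hunk 3: at line 3 remove [bnr,dkbse] add [uuzbw] -> 11 lines: zul wwi cjap uuzbw enxrw slwex wquls axw yuqmn uorek mnq
Hunk 4: at line 7 remove [yuqmn] add [cdl] -> 11 lines: zul wwi cjap uuzbw enxrw slwex wquls axw cdl uorek mnq

Answer: zul
wwi
cjap
uuzbw
enxrw
slwex
wquls
axw
cdl
uorek
mnq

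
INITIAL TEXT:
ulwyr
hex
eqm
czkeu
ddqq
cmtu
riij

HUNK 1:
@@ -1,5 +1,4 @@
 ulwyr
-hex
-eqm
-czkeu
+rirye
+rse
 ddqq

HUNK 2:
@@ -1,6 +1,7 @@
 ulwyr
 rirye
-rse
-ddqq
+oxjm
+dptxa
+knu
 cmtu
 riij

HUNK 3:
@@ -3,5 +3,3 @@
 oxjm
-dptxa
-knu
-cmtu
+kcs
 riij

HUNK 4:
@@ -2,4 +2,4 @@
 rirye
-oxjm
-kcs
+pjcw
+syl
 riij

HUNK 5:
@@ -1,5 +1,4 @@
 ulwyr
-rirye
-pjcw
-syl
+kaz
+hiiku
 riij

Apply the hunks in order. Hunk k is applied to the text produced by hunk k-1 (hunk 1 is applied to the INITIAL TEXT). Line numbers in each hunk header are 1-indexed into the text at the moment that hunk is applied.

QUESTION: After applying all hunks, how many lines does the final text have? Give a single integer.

Hunk 1: at line 1 remove [hex,eqm,czkeu] add [rirye,rse] -> 6 lines: ulwyr rirye rse ddqq cmtu riij
Hunk 2: at line 1 remove [rse,ddqq] add [oxjm,dptxa,knu] -> 7 lines: ulwyr rirye oxjm dptxa knu cmtu riij
Hunk 3: at line 3 remove [dptxa,knu,cmtu] add [kcs] -> 5 lines: ulwyr rirye oxjm kcs riij
Hunk 4: at line 2 remove [oxjm,kcs] add [pjcw,syl] -> 5 lines: ulwyr rirye pjcw syl riij
Hunk 5: at line 1 remove [rirye,pjcw,syl] add [kaz,hiiku] -> 4 lines: ulwyr kaz hiiku riij
Final line count: 4

Answer: 4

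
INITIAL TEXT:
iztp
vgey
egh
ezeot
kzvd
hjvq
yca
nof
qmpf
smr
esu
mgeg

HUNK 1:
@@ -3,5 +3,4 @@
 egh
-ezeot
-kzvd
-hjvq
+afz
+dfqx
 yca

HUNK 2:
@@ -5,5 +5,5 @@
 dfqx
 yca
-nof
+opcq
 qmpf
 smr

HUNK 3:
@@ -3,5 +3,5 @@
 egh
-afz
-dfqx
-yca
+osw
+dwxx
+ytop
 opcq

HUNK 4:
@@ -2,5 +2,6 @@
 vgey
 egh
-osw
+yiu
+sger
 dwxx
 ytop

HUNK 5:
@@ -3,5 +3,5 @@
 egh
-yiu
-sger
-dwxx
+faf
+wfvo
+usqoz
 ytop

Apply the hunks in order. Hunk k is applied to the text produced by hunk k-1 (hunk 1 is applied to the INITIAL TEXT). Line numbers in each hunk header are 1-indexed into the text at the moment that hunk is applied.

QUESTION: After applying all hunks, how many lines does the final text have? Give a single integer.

Hunk 1: at line 3 remove [ezeot,kzvd,hjvq] add [afz,dfqx] -> 11 lines: iztp vgey egh afz dfqx yca nof qmpf smr esu mgeg
Hunk 2: at line 5 remove [nof] add [opcq] -> 11 lines: iztp vgey egh afz dfqx yca opcq qmpf smr esu mgeg
Hunk 3: at line 3 remove [afz,dfqx,yca] add [osw,dwxx,ytop] -> 11 lines: iztp vgey egh osw dwxx ytop opcq qmpf smr esu mgeg
Hunk 4: at line 2 remove [osw] add [yiu,sger] -> 12 lines: iztp vgey egh yiu sger dwxx ytop opcq qmpf smr esu mgeg
Hunk 5: at line 3 remove [yiu,sger,dwxx] add [faf,wfvo,usqoz] -> 12 lines: iztp vgey egh faf wfvo usqoz ytop opcq qmpf smr esu mgeg
Final line count: 12

Answer: 12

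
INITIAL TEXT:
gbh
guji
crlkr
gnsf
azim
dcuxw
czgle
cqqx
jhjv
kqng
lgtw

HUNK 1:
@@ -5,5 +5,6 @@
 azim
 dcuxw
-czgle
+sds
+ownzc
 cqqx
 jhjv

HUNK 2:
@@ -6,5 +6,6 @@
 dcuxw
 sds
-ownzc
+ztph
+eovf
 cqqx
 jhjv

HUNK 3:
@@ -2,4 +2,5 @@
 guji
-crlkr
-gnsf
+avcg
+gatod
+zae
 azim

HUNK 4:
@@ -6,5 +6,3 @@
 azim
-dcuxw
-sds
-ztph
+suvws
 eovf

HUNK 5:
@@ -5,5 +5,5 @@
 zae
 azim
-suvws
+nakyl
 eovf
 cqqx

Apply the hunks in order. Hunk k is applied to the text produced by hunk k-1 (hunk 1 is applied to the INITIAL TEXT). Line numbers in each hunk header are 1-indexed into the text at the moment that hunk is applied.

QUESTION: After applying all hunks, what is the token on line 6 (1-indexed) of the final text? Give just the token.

Hunk 1: at line 5 remove [czgle] add [sds,ownzc] -> 12 lines: gbh guji crlkr gnsf azim dcuxw sds ownzc cqqx jhjv kqng lgtw
Hunk 2: at line 6 remove [ownzc] add [ztph,eovf] -> 13 lines: gbh guji crlkr gnsf azim dcuxw sds ztph eovf cqqx jhjv kqng lgtw
Hunk 3: at line 2 remove [crlkr,gnsf] add [avcg,gatod,zae] -> 14 lines: gbh guji avcg gatod zae azim dcuxw sds ztph eovf cqqx jhjv kqng lgtw
Hunk 4: at line 6 remove [dcuxw,sds,ztph] add [suvws] -> 12 lines: gbh guji avcg gatod zae azim suvws eovf cqqx jhjv kqng lgtw
Hunk 5: at line 5 remove [suvws] add [nakyl] -> 12 lines: gbh guji avcg gatod zae azim nakyl eovf cqqx jhjv kqng lgtw
Final line 6: azim

Answer: azim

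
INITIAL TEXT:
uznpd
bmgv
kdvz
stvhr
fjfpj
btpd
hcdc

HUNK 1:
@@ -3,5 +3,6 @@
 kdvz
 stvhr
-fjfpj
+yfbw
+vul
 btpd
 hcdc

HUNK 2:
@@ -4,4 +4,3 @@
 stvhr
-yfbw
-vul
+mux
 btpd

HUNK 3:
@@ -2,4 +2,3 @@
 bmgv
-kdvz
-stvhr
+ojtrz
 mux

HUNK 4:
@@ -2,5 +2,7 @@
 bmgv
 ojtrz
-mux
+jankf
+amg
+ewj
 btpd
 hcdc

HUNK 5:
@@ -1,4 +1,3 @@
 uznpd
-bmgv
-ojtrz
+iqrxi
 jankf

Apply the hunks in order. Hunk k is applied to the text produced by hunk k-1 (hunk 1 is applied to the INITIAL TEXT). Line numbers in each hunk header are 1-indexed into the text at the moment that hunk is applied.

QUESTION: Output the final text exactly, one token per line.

Hunk 1: at line 3 remove [fjfpj] add [yfbw,vul] -> 8 lines: uznpd bmgv kdvz stvhr yfbw vul btpd hcdc
Hunk 2: at line 4 remove [yfbw,vul] add [mux] -> 7 lines: uznpd bmgv kdvz stvhr mux btpd hcdc
Hunk 3: at line 2 remove [kdvz,stvhr] add [ojtrz] -> 6 lines: uznpd bmgv ojtrz mux btpd hcdc
Hunk 4: at line 2 remove [mux] add [jankf,amg,ewj] -> 8 lines: uznpd bmgv ojtrz jankf amg ewj btpd hcdc
Hunk 5: at line 1 remove [bmgv,ojtrz] add [iqrxi] -> 7 lines: uznpd iqrxi jankf amg ewj btpd hcdc

Answer: uznpd
iqrxi
jankf
amg
ewj
btpd
hcdc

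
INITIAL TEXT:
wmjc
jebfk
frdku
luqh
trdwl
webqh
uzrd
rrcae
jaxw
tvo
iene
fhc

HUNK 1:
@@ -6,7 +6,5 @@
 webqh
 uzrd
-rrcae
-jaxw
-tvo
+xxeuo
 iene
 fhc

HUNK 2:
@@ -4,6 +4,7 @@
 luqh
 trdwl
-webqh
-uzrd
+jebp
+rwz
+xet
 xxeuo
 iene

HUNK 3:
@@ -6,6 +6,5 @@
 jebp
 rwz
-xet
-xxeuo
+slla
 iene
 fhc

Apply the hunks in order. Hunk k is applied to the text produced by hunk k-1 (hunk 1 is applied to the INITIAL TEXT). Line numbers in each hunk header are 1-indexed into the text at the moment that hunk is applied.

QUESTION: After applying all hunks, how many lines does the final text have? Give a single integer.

Answer: 10

Derivation:
Hunk 1: at line 6 remove [rrcae,jaxw,tvo] add [xxeuo] -> 10 lines: wmjc jebfk frdku luqh trdwl webqh uzrd xxeuo iene fhc
Hunk 2: at line 4 remove [webqh,uzrd] add [jebp,rwz,xet] -> 11 lines: wmjc jebfk frdku luqh trdwl jebp rwz xet xxeuo iene fhc
Hunk 3: at line 6 remove [xet,xxeuo] add [slla] -> 10 lines: wmjc jebfk frdku luqh trdwl jebp rwz slla iene fhc
Final line count: 10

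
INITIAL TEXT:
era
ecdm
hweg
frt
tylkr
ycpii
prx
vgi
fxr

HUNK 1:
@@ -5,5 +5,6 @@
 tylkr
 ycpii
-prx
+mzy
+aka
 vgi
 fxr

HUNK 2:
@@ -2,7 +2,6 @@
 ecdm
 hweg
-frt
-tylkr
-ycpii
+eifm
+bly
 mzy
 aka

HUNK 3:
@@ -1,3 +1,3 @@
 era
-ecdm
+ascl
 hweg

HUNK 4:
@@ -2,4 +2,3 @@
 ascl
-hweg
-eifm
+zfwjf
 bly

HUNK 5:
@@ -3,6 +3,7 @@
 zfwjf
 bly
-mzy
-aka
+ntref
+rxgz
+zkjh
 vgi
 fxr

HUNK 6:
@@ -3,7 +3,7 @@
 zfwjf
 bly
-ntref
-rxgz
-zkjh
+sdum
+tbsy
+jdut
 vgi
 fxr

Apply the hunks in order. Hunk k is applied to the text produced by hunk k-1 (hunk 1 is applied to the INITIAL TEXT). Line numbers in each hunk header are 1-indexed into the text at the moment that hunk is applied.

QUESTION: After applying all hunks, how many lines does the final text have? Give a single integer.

Answer: 9

Derivation:
Hunk 1: at line 5 remove [prx] add [mzy,aka] -> 10 lines: era ecdm hweg frt tylkr ycpii mzy aka vgi fxr
Hunk 2: at line 2 remove [frt,tylkr,ycpii] add [eifm,bly] -> 9 lines: era ecdm hweg eifm bly mzy aka vgi fxr
Hunk 3: at line 1 remove [ecdm] add [ascl] -> 9 lines: era ascl hweg eifm bly mzy aka vgi fxr
Hunk 4: at line 2 remove [hweg,eifm] add [zfwjf] -> 8 lines: era ascl zfwjf bly mzy aka vgi fxr
Hunk 5: at line 3 remove [mzy,aka] add [ntref,rxgz,zkjh] -> 9 lines: era ascl zfwjf bly ntref rxgz zkjh vgi fxr
Hunk 6: at line 3 remove [ntref,rxgz,zkjh] add [sdum,tbsy,jdut] -> 9 lines: era ascl zfwjf bly sdum tbsy jdut vgi fxr
Final line count: 9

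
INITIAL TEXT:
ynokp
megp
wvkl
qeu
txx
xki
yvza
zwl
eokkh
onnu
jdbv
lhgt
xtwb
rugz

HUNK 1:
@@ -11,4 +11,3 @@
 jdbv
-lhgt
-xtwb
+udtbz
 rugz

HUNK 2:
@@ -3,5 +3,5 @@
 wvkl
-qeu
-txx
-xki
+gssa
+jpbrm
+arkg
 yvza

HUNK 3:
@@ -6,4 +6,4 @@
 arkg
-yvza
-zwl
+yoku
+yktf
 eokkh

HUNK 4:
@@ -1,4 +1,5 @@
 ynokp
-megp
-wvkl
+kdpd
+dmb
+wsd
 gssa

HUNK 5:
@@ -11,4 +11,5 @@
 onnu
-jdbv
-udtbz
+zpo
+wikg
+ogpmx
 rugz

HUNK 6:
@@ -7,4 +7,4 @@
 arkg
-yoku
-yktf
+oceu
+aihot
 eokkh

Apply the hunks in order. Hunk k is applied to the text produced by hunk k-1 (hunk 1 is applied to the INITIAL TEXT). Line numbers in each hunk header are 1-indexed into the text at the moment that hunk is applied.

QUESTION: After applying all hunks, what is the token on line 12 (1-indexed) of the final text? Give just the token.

Hunk 1: at line 11 remove [lhgt,xtwb] add [udtbz] -> 13 lines: ynokp megp wvkl qeu txx xki yvza zwl eokkh onnu jdbv udtbz rugz
Hunk 2: at line 3 remove [qeu,txx,xki] add [gssa,jpbrm,arkg] -> 13 lines: ynokp megp wvkl gssa jpbrm arkg yvza zwl eokkh onnu jdbv udtbz rugz
Hunk 3: at line 6 remove [yvza,zwl] add [yoku,yktf] -> 13 lines: ynokp megp wvkl gssa jpbrm arkg yoku yktf eokkh onnu jdbv udtbz rugz
Hunk 4: at line 1 remove [megp,wvkl] add [kdpd,dmb,wsd] -> 14 lines: ynokp kdpd dmb wsd gssa jpbrm arkg yoku yktf eokkh onnu jdbv udtbz rugz
Hunk 5: at line 11 remove [jdbv,udtbz] add [zpo,wikg,ogpmx] -> 15 lines: ynokp kdpd dmb wsd gssa jpbrm arkg yoku yktf eokkh onnu zpo wikg ogpmx rugz
Hunk 6: at line 7 remove [yoku,yktf] add [oceu,aihot] -> 15 lines: ynokp kdpd dmb wsd gssa jpbrm arkg oceu aihot eokkh onnu zpo wikg ogpmx rugz
Final line 12: zpo

Answer: zpo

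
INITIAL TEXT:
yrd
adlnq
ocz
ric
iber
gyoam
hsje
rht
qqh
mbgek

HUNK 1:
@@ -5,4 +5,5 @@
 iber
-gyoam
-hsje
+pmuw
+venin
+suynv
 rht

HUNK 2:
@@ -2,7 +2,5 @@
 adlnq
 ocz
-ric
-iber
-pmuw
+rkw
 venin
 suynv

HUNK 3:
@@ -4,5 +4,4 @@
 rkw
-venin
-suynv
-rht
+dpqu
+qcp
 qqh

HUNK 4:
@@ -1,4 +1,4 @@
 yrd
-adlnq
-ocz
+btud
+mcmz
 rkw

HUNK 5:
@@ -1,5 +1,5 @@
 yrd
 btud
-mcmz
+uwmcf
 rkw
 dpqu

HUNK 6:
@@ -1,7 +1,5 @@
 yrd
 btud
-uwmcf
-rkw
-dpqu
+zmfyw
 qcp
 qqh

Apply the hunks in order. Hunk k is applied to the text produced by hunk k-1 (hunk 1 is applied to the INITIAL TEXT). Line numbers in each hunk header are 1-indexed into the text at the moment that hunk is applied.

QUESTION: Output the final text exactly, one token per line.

Hunk 1: at line 5 remove [gyoam,hsje] add [pmuw,venin,suynv] -> 11 lines: yrd adlnq ocz ric iber pmuw venin suynv rht qqh mbgek
Hunk 2: at line 2 remove [ric,iber,pmuw] add [rkw] -> 9 lines: yrd adlnq ocz rkw venin suynv rht qqh mbgek
Hunk 3: at line 4 remove [venin,suynv,rht] add [dpqu,qcp] -> 8 lines: yrd adlnq ocz rkw dpqu qcp qqh mbgek
Hunk 4: at line 1 remove [adlnq,ocz] add [btud,mcmz] -> 8 lines: yrd btud mcmz rkw dpqu qcp qqh mbgek
Hunk 5: at line 1 remove [mcmz] add [uwmcf] -> 8 lines: yrd btud uwmcf rkw dpqu qcp qqh mbgek
Hunk 6: at line 1 remove [uwmcf,rkw,dpqu] add [zmfyw] -> 6 lines: yrd btud zmfyw qcp qqh mbgek

Answer: yrd
btud
zmfyw
qcp
qqh
mbgek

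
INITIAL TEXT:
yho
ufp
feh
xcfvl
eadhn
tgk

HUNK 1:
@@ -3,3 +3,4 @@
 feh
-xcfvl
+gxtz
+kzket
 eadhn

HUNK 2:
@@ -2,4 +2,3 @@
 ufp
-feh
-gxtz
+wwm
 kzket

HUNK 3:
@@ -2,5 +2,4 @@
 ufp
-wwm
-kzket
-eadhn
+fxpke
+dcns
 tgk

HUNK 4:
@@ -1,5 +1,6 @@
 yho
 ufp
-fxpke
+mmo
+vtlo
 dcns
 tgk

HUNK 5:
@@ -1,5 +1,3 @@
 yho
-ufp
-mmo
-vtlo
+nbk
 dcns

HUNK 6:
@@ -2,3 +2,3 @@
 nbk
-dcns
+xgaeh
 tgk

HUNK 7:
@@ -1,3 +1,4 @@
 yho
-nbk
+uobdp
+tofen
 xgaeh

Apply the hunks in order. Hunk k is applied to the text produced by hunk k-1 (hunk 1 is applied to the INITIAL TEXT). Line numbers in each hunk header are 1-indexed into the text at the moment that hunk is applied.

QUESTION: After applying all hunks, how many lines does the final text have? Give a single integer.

Hunk 1: at line 3 remove [xcfvl] add [gxtz,kzket] -> 7 lines: yho ufp feh gxtz kzket eadhn tgk
Hunk 2: at line 2 remove [feh,gxtz] add [wwm] -> 6 lines: yho ufp wwm kzket eadhn tgk
Hunk 3: at line 2 remove [wwm,kzket,eadhn] add [fxpke,dcns] -> 5 lines: yho ufp fxpke dcns tgk
Hunk 4: at line 1 remove [fxpke] add [mmo,vtlo] -> 6 lines: yho ufp mmo vtlo dcns tgk
Hunk 5: at line 1 remove [ufp,mmo,vtlo] add [nbk] -> 4 lines: yho nbk dcns tgk
Hunk 6: at line 2 remove [dcns] add [xgaeh] -> 4 lines: yho nbk xgaeh tgk
Hunk 7: at line 1 remove [nbk] add [uobdp,tofen] -> 5 lines: yho uobdp tofen xgaeh tgk
Final line count: 5

Answer: 5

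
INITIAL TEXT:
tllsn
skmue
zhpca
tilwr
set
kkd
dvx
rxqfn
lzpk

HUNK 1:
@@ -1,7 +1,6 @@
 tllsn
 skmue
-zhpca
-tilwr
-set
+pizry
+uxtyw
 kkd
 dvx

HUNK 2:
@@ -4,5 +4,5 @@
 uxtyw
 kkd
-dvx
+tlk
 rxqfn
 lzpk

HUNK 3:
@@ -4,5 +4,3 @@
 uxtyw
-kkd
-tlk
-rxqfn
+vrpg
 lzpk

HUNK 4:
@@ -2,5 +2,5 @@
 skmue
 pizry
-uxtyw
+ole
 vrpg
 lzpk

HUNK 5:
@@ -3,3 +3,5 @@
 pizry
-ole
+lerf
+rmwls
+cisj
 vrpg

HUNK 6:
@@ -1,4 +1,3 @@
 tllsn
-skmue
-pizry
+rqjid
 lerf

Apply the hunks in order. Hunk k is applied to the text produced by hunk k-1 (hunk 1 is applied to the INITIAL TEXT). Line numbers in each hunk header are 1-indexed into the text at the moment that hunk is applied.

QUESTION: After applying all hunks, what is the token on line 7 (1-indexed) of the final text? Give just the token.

Answer: lzpk

Derivation:
Hunk 1: at line 1 remove [zhpca,tilwr,set] add [pizry,uxtyw] -> 8 lines: tllsn skmue pizry uxtyw kkd dvx rxqfn lzpk
Hunk 2: at line 4 remove [dvx] add [tlk] -> 8 lines: tllsn skmue pizry uxtyw kkd tlk rxqfn lzpk
Hunk 3: at line 4 remove [kkd,tlk,rxqfn] add [vrpg] -> 6 lines: tllsn skmue pizry uxtyw vrpg lzpk
Hunk 4: at line 2 remove [uxtyw] add [ole] -> 6 lines: tllsn skmue pizry ole vrpg lzpk
Hunk 5: at line 3 remove [ole] add [lerf,rmwls,cisj] -> 8 lines: tllsn skmue pizry lerf rmwls cisj vrpg lzpk
Hunk 6: at line 1 remove [skmue,pizry] add [rqjid] -> 7 lines: tllsn rqjid lerf rmwls cisj vrpg lzpk
Final line 7: lzpk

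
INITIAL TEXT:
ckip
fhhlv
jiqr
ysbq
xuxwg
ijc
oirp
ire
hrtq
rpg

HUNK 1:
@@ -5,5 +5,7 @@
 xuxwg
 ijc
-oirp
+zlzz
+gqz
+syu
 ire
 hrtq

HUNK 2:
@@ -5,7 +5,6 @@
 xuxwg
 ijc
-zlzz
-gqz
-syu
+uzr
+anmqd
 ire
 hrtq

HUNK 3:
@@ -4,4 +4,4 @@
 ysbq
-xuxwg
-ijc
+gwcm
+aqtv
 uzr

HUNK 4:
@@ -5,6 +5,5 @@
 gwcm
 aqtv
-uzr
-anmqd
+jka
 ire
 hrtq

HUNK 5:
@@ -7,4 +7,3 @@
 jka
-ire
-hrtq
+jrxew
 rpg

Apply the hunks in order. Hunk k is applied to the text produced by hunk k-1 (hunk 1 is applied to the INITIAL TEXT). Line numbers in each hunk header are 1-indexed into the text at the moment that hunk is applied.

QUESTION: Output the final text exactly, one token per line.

Answer: ckip
fhhlv
jiqr
ysbq
gwcm
aqtv
jka
jrxew
rpg

Derivation:
Hunk 1: at line 5 remove [oirp] add [zlzz,gqz,syu] -> 12 lines: ckip fhhlv jiqr ysbq xuxwg ijc zlzz gqz syu ire hrtq rpg
Hunk 2: at line 5 remove [zlzz,gqz,syu] add [uzr,anmqd] -> 11 lines: ckip fhhlv jiqr ysbq xuxwg ijc uzr anmqd ire hrtq rpg
Hunk 3: at line 4 remove [xuxwg,ijc] add [gwcm,aqtv] -> 11 lines: ckip fhhlv jiqr ysbq gwcm aqtv uzr anmqd ire hrtq rpg
Hunk 4: at line 5 remove [uzr,anmqd] add [jka] -> 10 lines: ckip fhhlv jiqr ysbq gwcm aqtv jka ire hrtq rpg
Hunk 5: at line 7 remove [ire,hrtq] add [jrxew] -> 9 lines: ckip fhhlv jiqr ysbq gwcm aqtv jka jrxew rpg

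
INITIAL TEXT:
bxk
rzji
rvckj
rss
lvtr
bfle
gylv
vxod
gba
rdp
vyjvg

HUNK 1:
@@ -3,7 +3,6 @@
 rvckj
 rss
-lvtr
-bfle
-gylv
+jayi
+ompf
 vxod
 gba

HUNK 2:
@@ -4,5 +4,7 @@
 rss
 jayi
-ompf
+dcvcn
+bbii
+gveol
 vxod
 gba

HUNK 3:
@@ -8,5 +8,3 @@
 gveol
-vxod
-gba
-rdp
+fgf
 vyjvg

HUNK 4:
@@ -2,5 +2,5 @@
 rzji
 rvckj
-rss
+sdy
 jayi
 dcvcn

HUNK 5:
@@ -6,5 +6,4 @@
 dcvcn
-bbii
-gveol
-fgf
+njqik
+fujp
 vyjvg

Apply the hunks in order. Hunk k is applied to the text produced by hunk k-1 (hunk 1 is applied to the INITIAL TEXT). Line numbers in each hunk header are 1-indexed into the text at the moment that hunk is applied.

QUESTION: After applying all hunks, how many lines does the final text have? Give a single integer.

Answer: 9

Derivation:
Hunk 1: at line 3 remove [lvtr,bfle,gylv] add [jayi,ompf] -> 10 lines: bxk rzji rvckj rss jayi ompf vxod gba rdp vyjvg
Hunk 2: at line 4 remove [ompf] add [dcvcn,bbii,gveol] -> 12 lines: bxk rzji rvckj rss jayi dcvcn bbii gveol vxod gba rdp vyjvg
Hunk 3: at line 8 remove [vxod,gba,rdp] add [fgf] -> 10 lines: bxk rzji rvckj rss jayi dcvcn bbii gveol fgf vyjvg
Hunk 4: at line 2 remove [rss] add [sdy] -> 10 lines: bxk rzji rvckj sdy jayi dcvcn bbii gveol fgf vyjvg
Hunk 5: at line 6 remove [bbii,gveol,fgf] add [njqik,fujp] -> 9 lines: bxk rzji rvckj sdy jayi dcvcn njqik fujp vyjvg
Final line count: 9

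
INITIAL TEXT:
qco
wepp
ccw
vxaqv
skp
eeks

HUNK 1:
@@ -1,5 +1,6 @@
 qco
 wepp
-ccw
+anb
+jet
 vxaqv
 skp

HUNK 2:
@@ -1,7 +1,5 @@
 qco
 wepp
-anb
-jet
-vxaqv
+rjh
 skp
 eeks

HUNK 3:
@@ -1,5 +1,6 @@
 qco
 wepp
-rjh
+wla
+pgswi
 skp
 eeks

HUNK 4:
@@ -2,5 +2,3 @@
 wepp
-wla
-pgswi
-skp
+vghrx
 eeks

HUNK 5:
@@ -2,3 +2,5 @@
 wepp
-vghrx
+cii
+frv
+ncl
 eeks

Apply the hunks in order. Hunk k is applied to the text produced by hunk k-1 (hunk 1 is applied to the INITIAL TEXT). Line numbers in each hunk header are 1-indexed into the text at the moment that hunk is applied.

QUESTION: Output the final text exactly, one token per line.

Answer: qco
wepp
cii
frv
ncl
eeks

Derivation:
Hunk 1: at line 1 remove [ccw] add [anb,jet] -> 7 lines: qco wepp anb jet vxaqv skp eeks
Hunk 2: at line 1 remove [anb,jet,vxaqv] add [rjh] -> 5 lines: qco wepp rjh skp eeks
Hunk 3: at line 1 remove [rjh] add [wla,pgswi] -> 6 lines: qco wepp wla pgswi skp eeks
Hunk 4: at line 2 remove [wla,pgswi,skp] add [vghrx] -> 4 lines: qco wepp vghrx eeks
Hunk 5: at line 2 remove [vghrx] add [cii,frv,ncl] -> 6 lines: qco wepp cii frv ncl eeks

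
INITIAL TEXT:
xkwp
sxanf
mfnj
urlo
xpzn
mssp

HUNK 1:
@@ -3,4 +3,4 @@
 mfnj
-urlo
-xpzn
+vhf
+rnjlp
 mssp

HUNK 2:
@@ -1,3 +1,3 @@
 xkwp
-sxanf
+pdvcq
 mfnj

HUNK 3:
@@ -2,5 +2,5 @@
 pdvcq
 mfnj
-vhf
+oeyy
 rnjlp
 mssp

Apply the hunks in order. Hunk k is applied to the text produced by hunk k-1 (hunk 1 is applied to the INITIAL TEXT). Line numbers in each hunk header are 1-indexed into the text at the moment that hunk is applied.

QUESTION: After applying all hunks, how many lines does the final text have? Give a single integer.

Hunk 1: at line 3 remove [urlo,xpzn] add [vhf,rnjlp] -> 6 lines: xkwp sxanf mfnj vhf rnjlp mssp
Hunk 2: at line 1 remove [sxanf] add [pdvcq] -> 6 lines: xkwp pdvcq mfnj vhf rnjlp mssp
Hunk 3: at line 2 remove [vhf] add [oeyy] -> 6 lines: xkwp pdvcq mfnj oeyy rnjlp mssp
Final line count: 6

Answer: 6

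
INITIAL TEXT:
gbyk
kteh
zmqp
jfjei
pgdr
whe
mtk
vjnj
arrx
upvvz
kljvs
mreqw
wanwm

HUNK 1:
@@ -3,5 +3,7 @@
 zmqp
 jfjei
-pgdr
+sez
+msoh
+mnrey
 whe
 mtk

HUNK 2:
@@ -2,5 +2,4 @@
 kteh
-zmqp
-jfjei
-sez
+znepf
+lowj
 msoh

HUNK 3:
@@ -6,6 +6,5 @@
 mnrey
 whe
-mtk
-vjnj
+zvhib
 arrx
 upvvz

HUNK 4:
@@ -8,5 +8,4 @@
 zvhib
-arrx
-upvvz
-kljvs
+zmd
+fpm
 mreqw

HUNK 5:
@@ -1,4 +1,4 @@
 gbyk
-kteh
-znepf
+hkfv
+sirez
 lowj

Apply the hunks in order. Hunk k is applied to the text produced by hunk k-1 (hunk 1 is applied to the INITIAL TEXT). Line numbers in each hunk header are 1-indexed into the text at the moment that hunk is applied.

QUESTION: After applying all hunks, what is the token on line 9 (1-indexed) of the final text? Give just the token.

Hunk 1: at line 3 remove [pgdr] add [sez,msoh,mnrey] -> 15 lines: gbyk kteh zmqp jfjei sez msoh mnrey whe mtk vjnj arrx upvvz kljvs mreqw wanwm
Hunk 2: at line 2 remove [zmqp,jfjei,sez] add [znepf,lowj] -> 14 lines: gbyk kteh znepf lowj msoh mnrey whe mtk vjnj arrx upvvz kljvs mreqw wanwm
Hunk 3: at line 6 remove [mtk,vjnj] add [zvhib] -> 13 lines: gbyk kteh znepf lowj msoh mnrey whe zvhib arrx upvvz kljvs mreqw wanwm
Hunk 4: at line 8 remove [arrx,upvvz,kljvs] add [zmd,fpm] -> 12 lines: gbyk kteh znepf lowj msoh mnrey whe zvhib zmd fpm mreqw wanwm
Hunk 5: at line 1 remove [kteh,znepf] add [hkfv,sirez] -> 12 lines: gbyk hkfv sirez lowj msoh mnrey whe zvhib zmd fpm mreqw wanwm
Final line 9: zmd

Answer: zmd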